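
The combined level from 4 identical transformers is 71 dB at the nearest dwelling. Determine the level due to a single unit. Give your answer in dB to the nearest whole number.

For N identical incoherent sources L_total = L₁ + 10·log₁₀ N, so L₁ = 71 − 10·log₁₀(4) = 71 − 6.021.

65 dB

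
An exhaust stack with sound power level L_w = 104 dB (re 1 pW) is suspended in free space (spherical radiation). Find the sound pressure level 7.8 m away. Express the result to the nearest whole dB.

The power spreads over a sphere of area 4π·r², so L_p = L_w − 10·log₁₀(4π·r²).
4π·r² = 764.5 m², 10·log₁₀ of that is 28.834 dB.
L_p = 104 − 28.834 = 75.17 dB.

75 dB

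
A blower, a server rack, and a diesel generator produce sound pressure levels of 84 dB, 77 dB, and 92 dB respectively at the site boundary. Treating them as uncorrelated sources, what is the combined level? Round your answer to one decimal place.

92.8 dB

For uncorrelated sources the intensities add, so convert each level to linear form, sum, and take 10·log₁₀ of the total.
Σ 10^(L/10) = 10^(84/10) + 10^(77/10) + 10^(92/10) = 1.886e+09.
L_total = 10·log₁₀(1.886e+09) = 92.76 dB.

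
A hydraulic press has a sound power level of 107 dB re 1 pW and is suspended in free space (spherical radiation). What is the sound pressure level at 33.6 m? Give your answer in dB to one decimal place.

65.5 dB

The power spreads over a sphere of area 4π·r², so L_p = L_w − 10·log₁₀(4π·r²).
4π·r² = 1.419e+04 m², 10·log₁₀ of that is 41.519 dB.
L_p = 107 − 41.519 = 65.48 dB.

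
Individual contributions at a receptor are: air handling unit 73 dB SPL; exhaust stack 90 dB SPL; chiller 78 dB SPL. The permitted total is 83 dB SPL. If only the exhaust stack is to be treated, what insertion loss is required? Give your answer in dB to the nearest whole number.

Fixed contribution from the other sources: Σ 10^(L/10) = 10^(73/10) + 10^(78/10) = 8.305e+07 (79.19 dB SPL).
To meet 83 dB SPL overall, the treated exhaust stack may contribute at most 10^(83/10) − 8.305e+07 = 1.165e+08, i.e. 80.66 dB SPL.
Required insertion loss = 90 − 80.66 = 9.34 dB.

9 dB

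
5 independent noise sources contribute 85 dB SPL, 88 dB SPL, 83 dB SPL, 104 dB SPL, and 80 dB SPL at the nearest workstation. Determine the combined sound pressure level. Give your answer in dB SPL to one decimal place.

Incoherent sources combine by intensity addition: L_total = 10·log₁₀(Σ 10^(L_i/10)).
Σ 10^(L/10) = 10^(85/10) + 10^(88/10) + 10^(83/10) + 10^(104/10) + 10^(80/10) = 2.637e+10.
L_total = 10·log₁₀(2.637e+10) = 104.21 dB SPL.

104.2 dB SPL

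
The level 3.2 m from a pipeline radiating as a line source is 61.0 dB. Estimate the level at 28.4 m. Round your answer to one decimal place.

Cylindrical spreading from a line source gives a 10·log₁₀(r₂/r₁) drop.
L₂ = 61.0 − 10·log₁₀(28.4/3.2) = 61.0 − 9.482 = 51.52 dB.

51.5 dB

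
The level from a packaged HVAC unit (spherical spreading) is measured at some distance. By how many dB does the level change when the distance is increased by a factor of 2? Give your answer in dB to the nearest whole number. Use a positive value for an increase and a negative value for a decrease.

A point source loses 6 dB per doubling of distance; generally ΔL = −20·log₁₀(r₂/r₁).
ΔL = −20·log₁₀(2) = -6.02 dB.

-6 dB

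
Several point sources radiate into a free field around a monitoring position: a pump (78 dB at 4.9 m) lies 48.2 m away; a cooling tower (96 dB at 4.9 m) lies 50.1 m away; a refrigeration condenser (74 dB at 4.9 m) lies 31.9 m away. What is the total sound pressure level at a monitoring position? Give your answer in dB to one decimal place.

Propagate each source to the receiver with L = L_ref − 20·log₁₀(r/r_ref), then add intensities.
pump: 78 − 20·log₁₀(48.2/4.9) = 78 − 19.86 = 58.14 dB.
cooling tower: 96 − 20·log₁₀(50.1/4.9) = 96 − 20.19 = 75.81 dB.
refrigeration condenser: 74 − 20·log₁₀(31.9/4.9) = 74 − 16.27 = 57.73 dB.
Σ 10^(L/10) = 3.933e+07 → L_total = 10·log₁₀(3.933e+07) = 75.95 dB.

75.9 dB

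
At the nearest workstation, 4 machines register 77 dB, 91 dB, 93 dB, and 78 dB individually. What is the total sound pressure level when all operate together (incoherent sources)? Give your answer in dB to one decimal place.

95.3 dB

For uncorrelated sources the intensities add, so convert each level to linear form, sum, and take 10·log₁₀ of the total.
Σ 10^(L/10) = 10^(77/10) + 10^(91/10) + 10^(93/10) + 10^(78/10) = 3.367e+09.
L_total = 10·log₁₀(3.367e+09) = 95.27 dB.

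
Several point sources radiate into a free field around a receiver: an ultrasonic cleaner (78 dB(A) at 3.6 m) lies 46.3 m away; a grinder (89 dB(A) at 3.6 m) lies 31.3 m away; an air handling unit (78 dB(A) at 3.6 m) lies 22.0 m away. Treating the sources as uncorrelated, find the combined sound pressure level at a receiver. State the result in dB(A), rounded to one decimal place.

71.0 dB(A)

First find each source's level at the receiver (point-source: −20·log₁₀(r/r_ref)), then combine on an intensity basis.
ultrasonic cleaner: 78 − 20·log₁₀(46.3/3.6) = 78 − 22.19 = 55.81 dB(A).
grinder: 89 − 20·log₁₀(31.3/3.6) = 89 − 18.78 = 70.22 dB(A).
air handling unit: 78 − 20·log₁₀(22.0/3.6) = 78 − 15.72 = 62.28 dB(A).
Σ 10^(L/10) = 1.258e+07 → L_total = 10·log₁₀(1.258e+07) = 71.00 dB(A).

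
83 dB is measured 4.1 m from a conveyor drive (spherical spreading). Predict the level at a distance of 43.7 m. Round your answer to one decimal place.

Point-source attenuation: ΔL = 20·log₁₀(r₂/r₁) = 20·log₁₀(43.7/4.1) = 20.554 dB.
L₂ = 83 − 20·log₁₀(43.7/4.1) = 83 − 20.554 = 62.45 dB.

62.4 dB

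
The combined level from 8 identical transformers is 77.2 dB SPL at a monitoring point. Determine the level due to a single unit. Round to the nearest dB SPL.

68 dB SPL

8 equal contributions raise the level by 10·log₁₀ 8 = 9.031 dB, so each unit alone gives 77.2 − 9.031.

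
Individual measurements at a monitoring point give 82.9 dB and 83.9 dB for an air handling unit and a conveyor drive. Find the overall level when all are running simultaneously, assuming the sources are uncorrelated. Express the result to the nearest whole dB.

For uncorrelated sources the intensities add, so convert each level to linear form, sum, and take 10·log₁₀ of the total.
Σ 10^(L/10) = 10^(82.9/10) + 10^(83.9/10) = 4.405e+08.
L_total = 10·log₁₀(4.405e+08) = 86.44 dB.

86 dB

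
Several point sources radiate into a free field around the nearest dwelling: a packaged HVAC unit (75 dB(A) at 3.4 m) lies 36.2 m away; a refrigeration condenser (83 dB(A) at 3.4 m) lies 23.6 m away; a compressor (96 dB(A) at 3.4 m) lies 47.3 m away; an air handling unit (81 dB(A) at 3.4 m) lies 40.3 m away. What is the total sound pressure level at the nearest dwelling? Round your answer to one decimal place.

First find each source's level at the receiver (point-source: −20·log₁₀(r/r_ref)), then combine on an intensity basis.
packaged HVAC unit: 75 − 20·log₁₀(36.2/3.4) = 75 − 20.54 = 54.46 dB(A).
refrigeration condenser: 83 − 20·log₁₀(23.6/3.4) = 83 − 16.83 = 66.17 dB(A).
compressor: 96 − 20·log₁₀(47.3/3.4) = 96 − 22.87 = 73.13 dB(A).
air handling unit: 81 − 20·log₁₀(40.3/3.4) = 81 − 21.48 = 59.52 dB(A).
Σ 10^(L/10) = 2.589e+07 → L_total = 10·log₁₀(2.589e+07) = 74.13 dB(A).

74.1 dB(A)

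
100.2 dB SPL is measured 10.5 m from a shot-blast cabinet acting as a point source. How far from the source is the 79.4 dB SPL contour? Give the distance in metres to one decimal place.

Point-source spreading drops the level by 20·log₁₀(r₂/r₁); inverting, r₂/r₁ = 10^(ΔL/20).
r₂ = 10.5·10^((100.2−79.4)/20) = 10.5·10^(20.8/20) = 115.13 m.

115.1 m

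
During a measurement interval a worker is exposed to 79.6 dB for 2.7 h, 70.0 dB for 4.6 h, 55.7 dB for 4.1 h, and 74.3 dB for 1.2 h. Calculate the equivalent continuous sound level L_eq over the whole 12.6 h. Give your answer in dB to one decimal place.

The energy average is taken in the linear domain: L_eq = 10·log₁₀[(Σ tᵢ·10^(Lᵢ/10))/T], T = 12.6 h.
Σ tᵢ·10^(Lᵢ/10) = 2.7·10^(79.6/10) + 4.6·10^(70.0/10) + 4.1·10^(55.7/10) + 1.2·10^(74.3/10) = 3.261e+08.
L_eq = 10·log₁₀(3.261e+08/12.6) = 74.13 dB.

74.1 dB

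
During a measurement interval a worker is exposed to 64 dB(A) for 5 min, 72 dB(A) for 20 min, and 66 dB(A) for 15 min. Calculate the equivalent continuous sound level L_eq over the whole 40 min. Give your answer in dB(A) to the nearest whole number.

70 dB(A)

Weight each interval's intensity by its duration and average over T = 40 min:
Σ tᵢ·10^(Lᵢ/10) = 5·10^(64/10) + 20·10^(72/10) + 15·10^(66/10) = 3.893e+08.
L_eq = 10·log₁₀(3.893e+08/40) = 69.88 dB(A).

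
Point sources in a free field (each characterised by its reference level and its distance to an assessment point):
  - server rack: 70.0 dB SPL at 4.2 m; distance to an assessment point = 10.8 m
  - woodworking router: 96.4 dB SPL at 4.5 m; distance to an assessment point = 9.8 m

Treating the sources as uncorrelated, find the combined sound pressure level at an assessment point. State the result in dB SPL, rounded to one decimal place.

Propagate each source to the receiver with L = L_ref − 20·log₁₀(r/r_ref), then add intensities.
server rack: 70.0 − 20·log₁₀(10.8/4.2) = 70.0 − 8.20 = 61.80 dB SPL.
woodworking router: 96.4 − 20·log₁₀(9.8/4.5) = 96.4 − 6.76 = 89.64 dB SPL.
Σ 10^(L/10) = 9.219e+08 → L_total = 10·log₁₀(9.219e+08) = 89.65 dB SPL.

89.6 dB SPL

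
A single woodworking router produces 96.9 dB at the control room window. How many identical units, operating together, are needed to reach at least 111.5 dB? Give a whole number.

Need L₁ + 10·log₁₀ N ≥ 111.5, i.e. log₁₀ N ≥ 1.46.
N ≥ 10^(14.6/10) = 28.840, so N = 29.

29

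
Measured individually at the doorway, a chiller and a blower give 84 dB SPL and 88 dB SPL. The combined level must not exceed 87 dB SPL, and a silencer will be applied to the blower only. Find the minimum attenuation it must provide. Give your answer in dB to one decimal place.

Fixed contribution from the other source: Σ 10^(L/10) = 10^(84/10) = 2.512e+08 (84.00 dB SPL).
The limit corresponds to 10^(87/10) = 5.012e+08; subtracting the fixed part leaves 2.500e+08 for the blower, i.e. 83.98 dB SPL.
So the blower must be reduced from 88 to 83.98 dB SPL: IL = 4.02 dB.

4.0 dB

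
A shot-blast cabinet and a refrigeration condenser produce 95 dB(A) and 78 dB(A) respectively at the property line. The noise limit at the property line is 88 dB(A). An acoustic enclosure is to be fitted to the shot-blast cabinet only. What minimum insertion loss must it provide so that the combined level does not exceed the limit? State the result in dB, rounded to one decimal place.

7.5 dB

The untreated sources together contribute 10^(78/10) = 6.310e+07, i.e. 78.00 dB(A).
The limit corresponds to 10^(88/10) = 6.310e+08; subtracting the fixed part leaves 5.679e+08 for the shot-blast cabinet, i.e. 87.54 dB(A).
So the shot-blast cabinet must be reduced from 95 to 87.54 dB(A): IL = 7.46 dB.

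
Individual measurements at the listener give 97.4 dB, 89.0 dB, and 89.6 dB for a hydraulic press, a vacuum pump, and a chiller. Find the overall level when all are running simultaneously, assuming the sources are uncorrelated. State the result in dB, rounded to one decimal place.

Incoherent sources combine by intensity addition: L_total = 10·log₁₀(Σ 10^(L_i/10)).
Σ 10^(L/10) = 10^(97.4/10) + 10^(89.0/10) + 10^(89.6/10) = 7.202e+09.
L_total = 10·log₁₀(7.202e+09) = 98.57 dB.

98.6 dB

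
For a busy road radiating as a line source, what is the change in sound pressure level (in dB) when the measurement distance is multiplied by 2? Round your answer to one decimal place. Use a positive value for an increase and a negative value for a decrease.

-3.0 dB

A line source loses 3 dB per doubling of distance; generally ΔL = −10·log₁₀(r₂/r₁).
ΔL = −10·log₁₀(2) = -3.01 dB.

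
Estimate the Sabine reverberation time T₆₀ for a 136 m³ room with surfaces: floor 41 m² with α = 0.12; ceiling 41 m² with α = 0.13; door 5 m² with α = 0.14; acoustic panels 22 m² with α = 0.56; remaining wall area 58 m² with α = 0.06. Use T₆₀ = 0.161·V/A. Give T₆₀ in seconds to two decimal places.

Summing Sᵢαᵢ: 41·0.12 + 41·0.13 + 5·0.14 + 22·0.56 + 58·0.06 = 26.75 m².
T₆₀ = 0.161 × 136 / 26.75 = 0.819 s.

0.82 s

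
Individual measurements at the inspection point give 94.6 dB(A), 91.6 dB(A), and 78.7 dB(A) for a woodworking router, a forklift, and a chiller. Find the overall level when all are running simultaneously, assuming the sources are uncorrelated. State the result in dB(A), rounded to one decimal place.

96.4 dB(A)

Incoherent sources combine by intensity addition: L_total = 10·log₁₀(Σ 10^(L_i/10)).
Σ 10^(L/10) = 10^(94.6/10) + 10^(91.6/10) + 10^(78.7/10) = 4.404e+09.
L_total = 10·log₁₀(4.404e+09) = 96.44 dB(A).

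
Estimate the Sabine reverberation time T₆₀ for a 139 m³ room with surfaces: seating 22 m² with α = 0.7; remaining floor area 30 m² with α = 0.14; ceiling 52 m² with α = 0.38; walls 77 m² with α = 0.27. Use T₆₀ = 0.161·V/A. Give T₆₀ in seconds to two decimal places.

0.37 s

Summing Sᵢαᵢ: 22·0.7 + 30·0.14 + 52·0.38 + 77·0.27 = 60.15 m².
T₆₀ = 0.161 × 139 / 60.15 = 0.372 s.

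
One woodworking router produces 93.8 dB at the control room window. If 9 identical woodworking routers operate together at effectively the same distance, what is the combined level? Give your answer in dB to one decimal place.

N identical incoherent sources raise the level by 10·log₁₀ N.
L_total = 93.8 + 10·log₁₀(9) = 93.8 + 9.542 = 103.34 dB.

103.3 dB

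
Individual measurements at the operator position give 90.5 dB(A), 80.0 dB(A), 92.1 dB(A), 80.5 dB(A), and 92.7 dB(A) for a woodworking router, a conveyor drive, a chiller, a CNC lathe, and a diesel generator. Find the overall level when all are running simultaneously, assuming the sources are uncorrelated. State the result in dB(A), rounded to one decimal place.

Incoherent sources combine by intensity addition: L_total = 10·log₁₀(Σ 10^(L_i/10)).
Σ 10^(L/10) = 10^(90.5/10) + 10^(80.0/10) + 10^(92.1/10) + 10^(80.5/10) + 10^(92.7/10) = 4.818e+09.
L_total = 10·log₁₀(4.818e+09) = 96.83 dB(A).

96.8 dB(A)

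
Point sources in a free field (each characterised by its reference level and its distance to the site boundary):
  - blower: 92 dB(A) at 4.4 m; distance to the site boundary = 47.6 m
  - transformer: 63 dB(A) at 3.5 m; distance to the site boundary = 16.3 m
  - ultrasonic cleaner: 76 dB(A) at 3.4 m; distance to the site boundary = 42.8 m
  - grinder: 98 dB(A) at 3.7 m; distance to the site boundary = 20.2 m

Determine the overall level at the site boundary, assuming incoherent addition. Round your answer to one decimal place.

83.5 dB(A)

Apply inverse-square spreading to bring every level to the receiver, then sum 10^(L/10).
blower: 92 − 20·log₁₀(47.6/4.4) = 92 − 20.68 = 71.32 dB(A).
transformer: 63 − 20·log₁₀(16.3/3.5) = 63 − 13.36 = 49.64 dB(A).
ultrasonic cleaner: 76 − 20·log₁₀(42.8/3.4) = 76 − 22.00 = 54.00 dB(A).
grinder: 98 − 20·log₁₀(20.2/3.7) = 98 − 14.74 = 83.26 dB(A).
Σ 10^(L/10) = 2.256e+08 → L_total = 10·log₁₀(2.256e+08) = 83.53 dB(A).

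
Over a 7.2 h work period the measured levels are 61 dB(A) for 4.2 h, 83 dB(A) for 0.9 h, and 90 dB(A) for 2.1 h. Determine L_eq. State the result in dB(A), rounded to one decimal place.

85.0 dB(A)

L_eq = 10·log₁₀[(1/T)·Σ tᵢ·10^(Lᵢ/10)] with T = 7.2 h.
Σ tᵢ·10^(Lᵢ/10) = 4.2·10^(61/10) + 0.9·10^(83/10) + 2.1·10^(90/10) = 2.285e+09.
L_eq = 10·log₁₀(2.285e+09/7.2) = 85.02 dB(A).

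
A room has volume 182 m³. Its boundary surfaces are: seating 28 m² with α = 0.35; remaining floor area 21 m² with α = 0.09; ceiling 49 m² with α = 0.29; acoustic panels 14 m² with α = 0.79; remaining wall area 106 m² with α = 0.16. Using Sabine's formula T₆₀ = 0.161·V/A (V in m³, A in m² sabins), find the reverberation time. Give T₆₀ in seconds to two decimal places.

0.54 s

Total absorption A = 28·0.35 + 21·0.09 + 49·0.29 + 14·0.79 + 106·0.16 = 53.92 m² sabins.
T₆₀ = 0.161·V/A = 0.161·182/53.92 = 0.543 s.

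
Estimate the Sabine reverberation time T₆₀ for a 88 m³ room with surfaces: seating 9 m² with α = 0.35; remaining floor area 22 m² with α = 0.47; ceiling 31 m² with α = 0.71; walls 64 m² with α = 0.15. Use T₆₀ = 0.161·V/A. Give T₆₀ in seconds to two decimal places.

A = Σ Sᵢαᵢ = 9·0.35 + 22·0.47 + 31·0.71 + 64·0.15 = 45.10 m².
T₆₀ = 0.161 × 88 / 45.10 = 0.314 s.

0.31 s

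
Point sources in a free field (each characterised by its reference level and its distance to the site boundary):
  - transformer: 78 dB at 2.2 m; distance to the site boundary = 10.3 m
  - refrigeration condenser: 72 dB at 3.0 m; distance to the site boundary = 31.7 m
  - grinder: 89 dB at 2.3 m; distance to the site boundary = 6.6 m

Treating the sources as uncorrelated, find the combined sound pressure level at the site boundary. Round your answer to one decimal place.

Apply inverse-square spreading to bring every level to the receiver, then sum 10^(L/10).
transformer: 78 − 20·log₁₀(10.3/2.2) = 78 − 13.41 = 64.59 dB.
refrigeration condenser: 72 − 20·log₁₀(31.7/3.0) = 72 − 20.48 = 51.52 dB.
grinder: 89 − 20·log₁₀(6.6/2.3) = 89 − 9.16 = 79.84 dB.
Σ 10^(L/10) = 9.949e+07 → L_total = 10·log₁₀(9.949e+07) = 79.98 dB.

80.0 dB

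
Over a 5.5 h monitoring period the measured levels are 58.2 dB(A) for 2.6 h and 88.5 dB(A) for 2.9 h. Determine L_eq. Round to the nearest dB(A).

Weight each interval's intensity by its duration and average over T = 5.5 h:
Σ tᵢ·10^(Lᵢ/10) = 2.6·10^(58.2/10) + 2.9·10^(88.5/10) = 2.055e+09.
L_eq = 10·log₁₀(2.055e+09/5.5) = 85.72 dB(A).

86 dB(A)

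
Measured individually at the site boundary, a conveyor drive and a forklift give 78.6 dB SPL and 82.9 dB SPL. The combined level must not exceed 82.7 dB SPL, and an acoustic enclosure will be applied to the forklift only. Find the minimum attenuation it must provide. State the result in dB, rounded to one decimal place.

2.3 dB

Everything except the forklift sums to 10^(78.6/10) = 7.244e+07 in linear terms, 78.60 dB SPL.
To meet 82.7 dB SPL overall, the treated forklift may contribute at most 10^(82.7/10) − 7.244e+07 = 1.138e+08, i.e. 80.56 dB SPL.
So the forklift must be reduced from 82.9 to 80.56 dB SPL: IL = 2.34 dB.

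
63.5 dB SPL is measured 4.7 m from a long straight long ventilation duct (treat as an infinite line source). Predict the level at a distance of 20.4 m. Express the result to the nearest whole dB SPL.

57 dB SPL

Line-source attenuation: ΔL = 10·log₁₀(r₂/r₁) = 10·log₁₀(20.4/4.7) = 6.375 dB.
L₂ = 63.5 − 10·log₁₀(20.4/4.7) = 63.5 − 6.375 = 57.12 dB SPL.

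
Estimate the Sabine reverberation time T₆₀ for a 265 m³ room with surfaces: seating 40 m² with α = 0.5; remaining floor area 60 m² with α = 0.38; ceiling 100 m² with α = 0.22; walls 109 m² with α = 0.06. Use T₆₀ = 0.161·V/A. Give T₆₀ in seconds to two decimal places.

A = Σ Sᵢαᵢ = 40·0.5 + 60·0.38 + 100·0.22 + 109·0.06 = 71.34 m².
T₆₀ = 0.161·V/A = 0.161·265/71.34 = 0.598 s.

0.60 s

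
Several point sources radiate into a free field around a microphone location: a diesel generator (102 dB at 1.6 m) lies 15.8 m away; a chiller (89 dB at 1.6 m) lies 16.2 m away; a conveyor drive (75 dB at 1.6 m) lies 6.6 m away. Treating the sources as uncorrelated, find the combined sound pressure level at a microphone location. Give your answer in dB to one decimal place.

82.4 dB

Propagate each source to the receiver with L = L_ref − 20·log₁₀(r/r_ref), then add intensities.
diesel generator: 102 − 20·log₁₀(15.8/1.6) = 102 − 19.89 = 82.11 dB.
chiller: 89 − 20·log₁₀(16.2/1.6) = 89 − 20.11 = 68.89 dB.
conveyor drive: 75 − 20·log₁₀(6.6/1.6) = 75 − 12.31 = 62.69 dB.
Σ 10^(L/10) = 1.721e+08 → L_total = 10·log₁₀(1.721e+08) = 82.36 dB.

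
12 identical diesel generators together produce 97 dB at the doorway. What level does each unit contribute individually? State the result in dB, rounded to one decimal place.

86.2 dB

For N identical incoherent sources L_total = L₁ + 10·log₁₀ N, so L₁ = 97 − 10·log₁₀(12) = 97 − 10.792.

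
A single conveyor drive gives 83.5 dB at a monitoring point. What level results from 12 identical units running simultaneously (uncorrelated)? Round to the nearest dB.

94 dB

With 12 equal, uncorrelated contributions the intensity is 12× that of one unit, giving a rise of 10·log₁₀ 12.
L_total = 83.5 + 10·log₁₀(12) = 83.5 + 10.792 = 94.29 dB.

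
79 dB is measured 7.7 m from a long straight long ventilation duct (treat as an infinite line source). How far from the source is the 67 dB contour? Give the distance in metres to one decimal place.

122.0 m

The 12.0 dB drop corresponds to a distance ratio of 10^(12.0/10) for a line source.
r₂ = 7.7·10^((79−67)/10) = 7.7·10^(12.0/10) = 122.04 m.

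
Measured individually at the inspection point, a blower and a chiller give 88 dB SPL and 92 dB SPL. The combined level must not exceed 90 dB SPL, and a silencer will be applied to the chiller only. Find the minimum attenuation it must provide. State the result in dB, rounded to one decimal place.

Fixed contribution from the other source: Σ 10^(L/10) = 10^(88/10) = 6.310e+08 (88.00 dB SPL).
To meet 90 dB SPL overall, the treated chiller may contribute at most 10^(90/10) − 6.310e+08 = 3.690e+08, i.e. 85.67 dB SPL.
So the chiller must be reduced from 92 to 85.67 dB SPL: IL = 6.33 dB.

6.3 dB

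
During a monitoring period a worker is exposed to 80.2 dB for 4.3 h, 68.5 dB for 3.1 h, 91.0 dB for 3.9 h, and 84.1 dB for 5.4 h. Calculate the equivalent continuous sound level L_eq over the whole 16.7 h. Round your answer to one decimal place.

86.1 dB

Weight each interval's intensity by its duration and average over T = 16.7 h:
Σ tᵢ·10^(Lᵢ/10) = 4.3·10^(80.2/10) + 3.1·10^(68.5/10) + 3.9·10^(91.0/10) + 5.4·10^(84.1/10) = 6.770e+09.
L_eq = 10·log₁₀(6.770e+09/16.7) = 86.08 dB.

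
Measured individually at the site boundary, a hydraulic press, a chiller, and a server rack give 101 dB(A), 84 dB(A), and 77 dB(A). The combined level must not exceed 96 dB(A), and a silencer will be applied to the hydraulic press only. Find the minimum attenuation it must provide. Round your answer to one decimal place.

Everything except the hydraulic press sums to 10^(84/10) + 10^(77/10) = 3.013e+08 in linear terms, 84.79 dB(A).
The limit corresponds to 10^(96/10) = 3.981e+09; subtracting the fixed part leaves 3.680e+09 for the hydraulic press, i.e. 95.66 dB(A).
So the hydraulic press must be reduced from 101 to 95.66 dB(A): IL = 5.34 dB.

5.3 dB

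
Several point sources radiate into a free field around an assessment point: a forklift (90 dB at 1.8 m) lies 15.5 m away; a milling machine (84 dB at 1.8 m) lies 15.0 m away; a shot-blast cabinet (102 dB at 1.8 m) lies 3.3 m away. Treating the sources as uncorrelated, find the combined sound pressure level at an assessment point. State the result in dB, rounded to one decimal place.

First find each source's level at the receiver (point-source: −20·log₁₀(r/r_ref)), then combine on an intensity basis.
forklift: 90 − 20·log₁₀(15.5/1.8) = 90 − 18.70 = 71.30 dB.
milling machine: 84 − 20·log₁₀(15.0/1.8) = 84 − 18.42 = 65.58 dB.
shot-blast cabinet: 102 − 20·log₁₀(3.3/1.8) = 102 − 5.26 = 96.74 dB.
Σ 10^(L/10) = 4.732e+09 → L_total = 10·log₁₀(4.732e+09) = 96.75 dB.

96.8 dB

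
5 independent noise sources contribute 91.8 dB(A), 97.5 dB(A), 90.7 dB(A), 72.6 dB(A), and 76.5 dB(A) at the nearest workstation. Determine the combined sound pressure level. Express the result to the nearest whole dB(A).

99 dB(A)

Incoherent sources combine by intensity addition: L_total = 10·log₁₀(Σ 10^(L_i/10)).
Σ 10^(L/10) = 10^(91.8/10) + 10^(97.5/10) + 10^(90.7/10) + 10^(72.6/10) + 10^(76.5/10) = 8.375e+09.
L_total = 10·log₁₀(8.375e+09) = 99.23 dB(A).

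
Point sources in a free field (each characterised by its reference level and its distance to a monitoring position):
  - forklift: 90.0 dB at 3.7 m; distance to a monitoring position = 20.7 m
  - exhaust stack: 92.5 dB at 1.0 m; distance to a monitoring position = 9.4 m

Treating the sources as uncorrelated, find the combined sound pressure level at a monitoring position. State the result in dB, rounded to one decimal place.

77.2 dB

Propagate each source to the receiver with L = L_ref − 20·log₁₀(r/r_ref), then add intensities.
forklift: 90.0 − 20·log₁₀(20.7/3.7) = 90.0 − 14.96 = 75.04 dB.
exhaust stack: 92.5 − 20·log₁₀(9.4/1.0) = 92.5 − 19.46 = 73.04 dB.
Σ 10^(L/10) = 5.207e+07 → L_total = 10·log₁₀(5.207e+07) = 77.17 dB.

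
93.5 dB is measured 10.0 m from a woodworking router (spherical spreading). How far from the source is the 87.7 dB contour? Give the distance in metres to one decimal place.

For a point source L₁ − L₂ = 20·log₁₀(r₂/r₁), so r₂ = r₁·10^((L₁−L₂)/20).
r₂ = 10.0·10^((93.5−87.7)/20) = 10.0·10^(5.8/20) = 19.50 m.

19.5 m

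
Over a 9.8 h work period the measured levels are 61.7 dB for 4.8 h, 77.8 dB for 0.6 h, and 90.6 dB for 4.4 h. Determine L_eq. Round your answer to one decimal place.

87.2 dB

The energy average is taken in the linear domain: L_eq = 10·log₁₀[(Σ tᵢ·10^(Lᵢ/10))/T], T = 9.8 h.
Σ tᵢ·10^(Lᵢ/10) = 4.8·10^(61.7/10) + 0.6·10^(77.8/10) + 4.4·10^(90.6/10) = 5.095e+09.
L_eq = 10·log₁₀(5.095e+09/9.8) = 87.16 dB.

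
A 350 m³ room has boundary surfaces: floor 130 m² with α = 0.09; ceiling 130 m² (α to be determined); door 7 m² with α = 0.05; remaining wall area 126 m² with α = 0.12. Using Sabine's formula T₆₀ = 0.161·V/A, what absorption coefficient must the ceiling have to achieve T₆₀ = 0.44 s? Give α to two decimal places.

0.78

From T₆₀ = 0.161·V/A, the target T₆₀ = 0.44 s needs A = 0.161·350/0.44 = 128.07 m².
Absorption from the other surfaces = 130·0.09 + 7·0.05 + 126·0.12 = 27.17 m², so the ceiling must supply 100.90 m² over 130 m².
α = 100.90/130 = 0.776.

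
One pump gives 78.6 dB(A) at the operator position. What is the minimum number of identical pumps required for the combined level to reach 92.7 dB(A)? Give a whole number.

The shortfall is 92.7 − 78.6 = 14.1 dB, and N units add 10·log₁₀ N, so need 10·log₁₀ N ≥ 14.1.
N ≥ 10^(14.1/10) = 25.704, so N = 26.

26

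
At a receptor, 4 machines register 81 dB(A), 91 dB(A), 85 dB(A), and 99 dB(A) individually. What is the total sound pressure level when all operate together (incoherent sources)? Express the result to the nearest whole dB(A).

100 dB(A)

Incoherent sources combine by intensity addition: L_total = 10·log₁₀(Σ 10^(L_i/10)).
Σ 10^(L/10) = 10^(81/10) + 10^(91/10) + 10^(85/10) + 10^(99/10) = 9.644e+09.
L_total = 10·log₁₀(9.644e+09) = 99.84 dB(A).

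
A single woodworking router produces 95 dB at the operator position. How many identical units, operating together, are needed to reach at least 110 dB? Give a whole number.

Need L₁ + 10·log₁₀ N ≥ 110, i.e. log₁₀ N ≥ 1.50.
N ≥ 10^(15.0/10) = 31.623, so N = 32.

32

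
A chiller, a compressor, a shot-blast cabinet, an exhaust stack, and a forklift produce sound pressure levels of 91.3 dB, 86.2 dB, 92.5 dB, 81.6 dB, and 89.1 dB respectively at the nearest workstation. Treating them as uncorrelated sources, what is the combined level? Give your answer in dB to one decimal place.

96.5 dB

For uncorrelated sources the intensities add, so convert each level to linear form, sum, and take 10·log₁₀ of the total.
Σ 10^(L/10) = 10^(91.3/10) + 10^(86.2/10) + 10^(92.5/10) + 10^(81.6/10) + 10^(89.1/10) = 4.501e+09.
L_total = 10·log₁₀(4.501e+09) = 96.53 dB.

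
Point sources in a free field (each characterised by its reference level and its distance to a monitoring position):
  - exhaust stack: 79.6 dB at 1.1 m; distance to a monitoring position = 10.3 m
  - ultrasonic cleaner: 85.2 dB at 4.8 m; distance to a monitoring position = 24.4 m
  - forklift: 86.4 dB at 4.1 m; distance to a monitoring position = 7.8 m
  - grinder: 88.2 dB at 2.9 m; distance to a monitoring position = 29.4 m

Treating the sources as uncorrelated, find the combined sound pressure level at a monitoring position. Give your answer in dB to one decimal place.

Propagate each source to the receiver with L = L_ref − 20·log₁₀(r/r_ref), then add intensities.
exhaust stack: 79.6 − 20·log₁₀(10.3/1.1) = 79.6 − 19.43 = 60.17 dB.
ultrasonic cleaner: 85.2 − 20·log₁₀(24.4/4.8) = 85.2 − 14.12 = 71.08 dB.
forklift: 86.4 − 20·log₁₀(7.8/4.1) = 86.4 − 5.59 = 80.81 dB.
grinder: 88.2 − 20·log₁₀(29.4/2.9) = 88.2 − 20.12 = 68.08 dB.
Σ 10^(L/10) = 1.409e+08 → L_total = 10·log₁₀(1.409e+08) = 81.49 dB.

81.5 dB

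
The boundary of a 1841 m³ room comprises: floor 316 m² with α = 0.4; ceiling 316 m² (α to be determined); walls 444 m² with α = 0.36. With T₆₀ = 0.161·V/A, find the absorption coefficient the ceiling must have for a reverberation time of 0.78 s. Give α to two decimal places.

A = 0.161·V/T₆₀ = 0.161·1841/0.78 = 380.00 m² sabins.
Absorption from the other surfaces = 316·0.4 + 444·0.36 = 286.24 m², so the ceiling must supply 93.76 m² over 316 m².
α = 93.76/316 = 0.297.

0.30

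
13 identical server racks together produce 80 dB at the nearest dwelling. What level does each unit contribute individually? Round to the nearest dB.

For N identical incoherent sources L_total = L₁ + 10·log₁₀ N, so L₁ = 80 − 10·log₁₀(13) = 80 − 11.139.

69 dB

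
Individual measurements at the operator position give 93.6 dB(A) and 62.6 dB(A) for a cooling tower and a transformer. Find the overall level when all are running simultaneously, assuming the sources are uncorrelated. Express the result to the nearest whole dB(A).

For uncorrelated sources the intensities add, so convert each level to linear form, sum, and take 10·log₁₀ of the total.
Σ 10^(L/10) = 10^(93.6/10) + 10^(62.6/10) = 2.293e+09.
L_total = 10·log₁₀(2.293e+09) = 93.60 dB(A).

94 dB(A)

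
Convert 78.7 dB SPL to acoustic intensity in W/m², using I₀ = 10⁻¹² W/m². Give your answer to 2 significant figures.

I/I₀ = 10^(78.7/10) = 7.413e+07, so I = 7.413e+07 × 10⁻¹² W/m².

7.4e-05 W/m²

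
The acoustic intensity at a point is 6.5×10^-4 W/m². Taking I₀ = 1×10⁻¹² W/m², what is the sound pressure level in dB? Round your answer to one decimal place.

L = 10·log₁₀(I/I₀) = 10·log₁₀(6.5×10^-4/10⁻¹²) = 10·log₁₀(6.5×10^8).
L = 10·(0.8129 + 8) = 88.13 dB.

88.1 dB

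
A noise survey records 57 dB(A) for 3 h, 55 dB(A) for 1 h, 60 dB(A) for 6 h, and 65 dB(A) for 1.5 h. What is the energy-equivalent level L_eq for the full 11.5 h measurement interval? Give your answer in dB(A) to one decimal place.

Weight each interval's intensity by its duration and average over T = 11.5 h:
Σ tᵢ·10^(Lᵢ/10) = 3·10^(57/10) + 1·10^(55/10) + 6·10^(60/10) + 1.5·10^(65/10) = 1.256e+07.
L_eq = 10·log₁₀(1.256e+07/11.5) = 60.38 dB(A).

60.4 dB(A)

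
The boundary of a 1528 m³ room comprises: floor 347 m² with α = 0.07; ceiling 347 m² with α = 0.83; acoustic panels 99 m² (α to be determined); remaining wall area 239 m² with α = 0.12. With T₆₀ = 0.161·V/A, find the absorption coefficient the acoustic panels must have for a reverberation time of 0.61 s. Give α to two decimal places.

From T₆₀ = 0.161·V/A, the target T₆₀ = 0.61 s needs A = 0.161·1528/0.61 = 403.29 m².
Absorption from the other surfaces = 347·0.07 + 347·0.83 + 239·0.12 = 340.98 m², so the acoustic panels must supply 62.31 m² over 99 m².
α = 62.31/99 = 0.629.

0.63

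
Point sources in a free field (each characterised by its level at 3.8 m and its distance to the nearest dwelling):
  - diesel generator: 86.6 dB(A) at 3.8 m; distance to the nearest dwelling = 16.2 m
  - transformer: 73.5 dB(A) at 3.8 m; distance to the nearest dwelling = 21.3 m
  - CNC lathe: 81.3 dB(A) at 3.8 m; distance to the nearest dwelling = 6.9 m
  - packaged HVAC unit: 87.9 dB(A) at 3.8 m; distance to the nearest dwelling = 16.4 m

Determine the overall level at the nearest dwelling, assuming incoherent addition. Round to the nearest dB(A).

80 dB(A)

Apply inverse-square spreading to bring every level to the receiver, then sum 10^(L/10).
diesel generator: 86.6 − 20·log₁₀(16.2/3.8) = 86.6 − 12.59 = 74.01 dB(A).
transformer: 73.5 − 20·log₁₀(21.3/3.8) = 73.5 − 14.97 = 58.53 dB(A).
CNC lathe: 81.3 − 20·log₁₀(6.9/3.8) = 81.3 − 5.18 = 76.12 dB(A).
packaged HVAC unit: 87.9 − 20·log₁₀(16.4/3.8) = 87.9 − 12.70 = 75.20 dB(A).
Σ 10^(L/10) = 9.988e+07 → L_total = 10·log₁₀(9.988e+07) = 79.99 dB(A).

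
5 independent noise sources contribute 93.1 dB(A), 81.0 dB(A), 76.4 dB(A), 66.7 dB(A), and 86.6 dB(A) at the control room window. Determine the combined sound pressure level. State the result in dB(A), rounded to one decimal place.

For uncorrelated sources the intensities add, so convert each level to linear form, sum, and take 10·log₁₀ of the total.
Σ 10^(L/10) = 10^(93.1/10) + 10^(81.0/10) + 10^(76.4/10) + 10^(66.7/10) + 10^(86.6/10) = 2.673e+09.
L_total = 10·log₁₀(2.673e+09) = 94.27 dB(A).

94.3 dB(A)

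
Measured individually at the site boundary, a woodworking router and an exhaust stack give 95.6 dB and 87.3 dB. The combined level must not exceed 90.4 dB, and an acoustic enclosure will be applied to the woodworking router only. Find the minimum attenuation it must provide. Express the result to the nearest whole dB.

Fixed contribution from the other source: Σ 10^(L/10) = 10^(87.3/10) = 5.370e+08 (87.30 dB).
To meet 90.4 dB overall, the treated woodworking router may contribute at most 10^(90.4/10) − 5.370e+08 = 5.594e+08, i.e. 87.48 dB.
Required insertion loss = 95.6 − 87.48 = 8.12 dB.

8 dB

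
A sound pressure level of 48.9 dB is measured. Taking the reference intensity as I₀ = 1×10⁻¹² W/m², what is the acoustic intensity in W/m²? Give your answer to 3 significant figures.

7.76e-08 W/m²

L = 10·log₁₀(I/I₀) ⇒ I = I₀·10^(L/10) = 10⁻¹² × 10^4.89.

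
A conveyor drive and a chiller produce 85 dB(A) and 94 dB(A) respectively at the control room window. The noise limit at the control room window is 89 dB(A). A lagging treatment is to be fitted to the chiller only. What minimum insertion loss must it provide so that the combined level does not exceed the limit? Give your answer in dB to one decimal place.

7.2 dB

Everything except the chiller sums to 10^(85/10) = 3.162e+08 in linear terms, 85.00 dB(A).
To meet 89 dB(A) overall, the treated chiller may contribute at most 10^(89/10) − 3.162e+08 = 4.781e+08, i.e. 86.80 dB(A).
So the chiller must be reduced from 94 to 86.80 dB(A): IL = 7.20 dB.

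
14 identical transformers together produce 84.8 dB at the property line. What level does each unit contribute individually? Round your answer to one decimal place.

For N identical incoherent sources L_total = L₁ + 10·log₁₀ N, so L₁ = 84.8 − 10·log₁₀(14) = 84.8 − 11.461.

73.3 dB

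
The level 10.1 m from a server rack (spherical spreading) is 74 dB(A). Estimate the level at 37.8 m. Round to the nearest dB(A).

63 dB(A)

Spherical spreading from a point source gives a 20·log₁₀(r₂/r₁) drop.
L₂ = 74 − 20·log₁₀(37.8/10.1) = 74 − 11.463 = 62.54 dB(A).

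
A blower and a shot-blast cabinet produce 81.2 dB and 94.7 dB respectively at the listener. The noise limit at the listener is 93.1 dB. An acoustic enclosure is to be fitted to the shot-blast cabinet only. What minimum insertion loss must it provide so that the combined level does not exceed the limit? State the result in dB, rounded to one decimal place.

Fixed contribution from the other source: Σ 10^(L/10) = 10^(81.2/10) = 1.318e+08 (81.20 dB).
The limit corresponds to 10^(93.1/10) = 2.042e+09; subtracting the fixed part leaves 1.910e+09 for the shot-blast cabinet, i.e. 92.81 dB.
So the shot-blast cabinet must be reduced from 94.7 to 92.81 dB: IL = 1.89 dB.

1.9 dB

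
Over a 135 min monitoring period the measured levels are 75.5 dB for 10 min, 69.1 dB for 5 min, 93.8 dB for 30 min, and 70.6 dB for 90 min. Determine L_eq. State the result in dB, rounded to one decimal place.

L_eq = 10·log₁₀[(1/T)·Σ tᵢ·10^(Lᵢ/10)] with T = 135 min.
Σ tᵢ·10^(Lᵢ/10) = 10·10^(75.5/10) + 5·10^(69.1/10) + 30·10^(93.8/10) + 90·10^(70.6/10) = 7.339e+10.
L_eq = 10·log₁₀(7.339e+10/135) = 87.35 dB.

87.4 dB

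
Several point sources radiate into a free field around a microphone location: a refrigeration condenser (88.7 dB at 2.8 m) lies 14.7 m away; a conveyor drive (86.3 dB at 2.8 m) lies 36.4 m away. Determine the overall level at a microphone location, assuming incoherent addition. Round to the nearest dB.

First find each source's level at the receiver (point-source: −20·log₁₀(r/r_ref)), then combine on an intensity basis.
refrigeration condenser: 88.7 − 20·log₁₀(14.7/2.8) = 88.7 − 14.40 = 74.30 dB.
conveyor drive: 86.3 − 20·log₁₀(36.4/2.8) = 86.3 − 22.28 = 64.02 dB.
Σ 10^(L/10) = 2.942e+07 → L_total = 10·log₁₀(2.942e+07) = 74.69 dB.

75 dB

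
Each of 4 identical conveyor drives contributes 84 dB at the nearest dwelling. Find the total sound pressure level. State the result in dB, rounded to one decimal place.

90.0 dB

N identical incoherent sources raise the level by 10·log₁₀ N.
L_total = 84 + 10·log₁₀(4) = 84 + 6.021 = 90.02 dB.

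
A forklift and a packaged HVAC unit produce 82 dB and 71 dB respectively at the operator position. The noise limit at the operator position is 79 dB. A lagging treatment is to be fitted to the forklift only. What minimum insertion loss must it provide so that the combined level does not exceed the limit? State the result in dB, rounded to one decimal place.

3.7 dB

Fixed contribution from the other source: Σ 10^(L/10) = 10^(71/10) = 1.259e+07 (71.00 dB).
To meet 79 dB overall, the treated forklift may contribute at most 10^(79/10) − 1.259e+07 = 6.684e+07, i.e. 78.25 dB.
So the forklift must be reduced from 82 to 78.25 dB: IL = 3.75 dB.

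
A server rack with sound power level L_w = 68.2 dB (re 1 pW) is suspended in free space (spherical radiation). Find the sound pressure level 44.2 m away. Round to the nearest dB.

The power spreads over a sphere of area 4π·r², so L_p = L_w − 10·log₁₀(4π·r²).
4π·r² = 2.455e+04 m², 10·log₁₀ of that is 43.901 dB.
L_p = 68.2 − 43.901 = 24.30 dB.

24 dB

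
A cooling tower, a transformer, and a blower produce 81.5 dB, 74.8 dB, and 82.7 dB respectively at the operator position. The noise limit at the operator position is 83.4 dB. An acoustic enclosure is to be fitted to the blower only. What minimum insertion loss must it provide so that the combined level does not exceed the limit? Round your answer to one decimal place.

5.9 dB

The untreated sources together contribute 10^(81.5/10) + 10^(74.8/10) = 1.715e+08, i.e. 82.34 dB.
To meet 83.4 dB overall, the treated blower may contribute at most 10^(83.4/10) − 1.715e+08 = 4.732e+07, i.e. 76.75 dB.
So the blower must be reduced from 82.7 to 76.75 dB: IL = 5.95 dB.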